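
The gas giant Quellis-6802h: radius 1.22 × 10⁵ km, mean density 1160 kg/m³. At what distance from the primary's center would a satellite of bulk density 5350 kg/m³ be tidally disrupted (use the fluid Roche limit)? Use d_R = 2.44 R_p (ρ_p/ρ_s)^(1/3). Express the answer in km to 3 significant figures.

1.79 × 10⁵ km

d_R = 2.44 × 1.22 × 10⁵ km × (1160/5350)^(1/3)
    = 1.79 × 10⁵ km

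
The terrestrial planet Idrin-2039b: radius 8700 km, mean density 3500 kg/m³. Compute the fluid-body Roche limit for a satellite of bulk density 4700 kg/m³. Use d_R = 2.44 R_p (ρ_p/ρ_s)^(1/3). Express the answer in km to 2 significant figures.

19000 km

d_R = 2.44 × 8700 km × (3500/4700)^(1/3)
    = 19000 km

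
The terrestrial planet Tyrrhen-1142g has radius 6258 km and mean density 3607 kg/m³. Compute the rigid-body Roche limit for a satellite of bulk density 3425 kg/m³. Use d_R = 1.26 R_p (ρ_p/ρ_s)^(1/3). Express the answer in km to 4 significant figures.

d_R = 1.26 × 6258 km × (3607/3425)^(1/3)
    = 8022 km

8022 km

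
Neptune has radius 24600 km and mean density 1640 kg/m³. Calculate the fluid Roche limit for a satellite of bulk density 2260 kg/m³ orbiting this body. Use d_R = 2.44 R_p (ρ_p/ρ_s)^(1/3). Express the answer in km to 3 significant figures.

d_R = 2.44 × 24600 km × (1640/2260)^(1/3)
    = 53900 km

53900 km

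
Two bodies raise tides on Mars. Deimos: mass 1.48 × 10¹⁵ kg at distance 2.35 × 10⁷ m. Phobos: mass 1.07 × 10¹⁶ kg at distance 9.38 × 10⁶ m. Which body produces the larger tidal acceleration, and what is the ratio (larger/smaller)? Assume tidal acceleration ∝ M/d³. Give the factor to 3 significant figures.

Phobos, by a factor of ≈ 114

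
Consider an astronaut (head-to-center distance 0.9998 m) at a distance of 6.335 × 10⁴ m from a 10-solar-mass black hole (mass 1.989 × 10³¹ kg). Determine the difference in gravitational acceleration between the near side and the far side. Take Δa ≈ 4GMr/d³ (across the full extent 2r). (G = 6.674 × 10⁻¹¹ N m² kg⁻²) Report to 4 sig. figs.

2.088 × 10⁷ m/s²

Δg = 4GMr/d³
   = 4 × (6.674 × 10⁻¹¹) × (1.989 × 10³¹) × (0.9998) / (6.335 × 10⁴)³
   = 2.088 × 10⁷ m/s²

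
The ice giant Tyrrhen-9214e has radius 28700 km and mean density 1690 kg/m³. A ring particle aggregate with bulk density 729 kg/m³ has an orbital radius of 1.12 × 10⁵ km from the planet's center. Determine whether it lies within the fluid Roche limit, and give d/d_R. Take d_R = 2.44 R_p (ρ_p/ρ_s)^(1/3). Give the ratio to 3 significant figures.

outside; d/d_R ≈ 1.21

d_R = 2.44 × (28700 km) × (1690/729)^(1/3) = 92680 km
d/d_R = (1.12 × 10⁵) / (92680) = 1.21
Since d/d_R > 1, the body is outside the Roche limit.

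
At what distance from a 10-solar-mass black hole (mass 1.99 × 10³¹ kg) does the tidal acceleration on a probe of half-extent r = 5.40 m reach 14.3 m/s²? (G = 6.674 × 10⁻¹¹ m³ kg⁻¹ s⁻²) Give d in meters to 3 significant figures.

1.00 × 10⁷ m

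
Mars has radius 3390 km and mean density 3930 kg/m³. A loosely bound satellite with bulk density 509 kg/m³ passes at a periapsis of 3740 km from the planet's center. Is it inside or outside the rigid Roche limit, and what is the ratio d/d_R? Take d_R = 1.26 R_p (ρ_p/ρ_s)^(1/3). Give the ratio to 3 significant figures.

inside; d/d_R ≈ 0.443

d_R = 1.26 × (3390 km) × (3930/509)^(1/3) = 8442 km
d/d_R = (3740) / (8442) = 0.443
Since d/d_R < 1, the body is inside the Roche limit.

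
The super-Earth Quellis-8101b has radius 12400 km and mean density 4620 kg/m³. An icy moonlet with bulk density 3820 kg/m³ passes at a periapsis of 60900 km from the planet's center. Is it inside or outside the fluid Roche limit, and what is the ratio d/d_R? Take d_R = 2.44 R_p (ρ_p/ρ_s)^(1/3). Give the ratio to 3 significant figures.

d_R = 2.44 × (12400 km) × (4620/3820)^(1/3) = 32240 km
d/d_R = (60900) / (32240) = 1.89
Since d/d_R > 1, the body is outside the Roche limit.

outside; d/d_R ≈ 1.89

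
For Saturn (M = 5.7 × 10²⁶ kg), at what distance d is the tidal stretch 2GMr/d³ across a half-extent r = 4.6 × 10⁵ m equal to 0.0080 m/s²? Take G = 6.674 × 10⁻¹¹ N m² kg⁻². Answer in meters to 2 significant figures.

2GMr/d³ = a_tidal  ⇒  d = (2GMr / a_tidal)^(1/3)
d = (2 × 6.674×10⁻¹¹ × (5.7 × 10²⁶) × (4.6 × 10⁵) / (0.0080))^(1/3)
  = 1.6 × 10⁸ m

1.6 × 10⁸ m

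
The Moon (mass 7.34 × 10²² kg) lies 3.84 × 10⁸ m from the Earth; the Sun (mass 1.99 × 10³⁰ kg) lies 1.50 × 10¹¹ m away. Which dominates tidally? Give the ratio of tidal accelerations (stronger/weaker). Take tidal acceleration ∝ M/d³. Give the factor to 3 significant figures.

The Moon, by a factor of ≈ 2.20

Tidal stretch scales as M/d³; compute that for each body.
The Moon: (7.34 × 10²²) / (3.84 × 10⁸)³ = 1.296 × 10⁻³
The Sun: (1.99 × 10³⁰) / (1.50 × 10¹¹)³ = 5.896 × 10⁻⁴
Ratio (larger/smaller) = 2.20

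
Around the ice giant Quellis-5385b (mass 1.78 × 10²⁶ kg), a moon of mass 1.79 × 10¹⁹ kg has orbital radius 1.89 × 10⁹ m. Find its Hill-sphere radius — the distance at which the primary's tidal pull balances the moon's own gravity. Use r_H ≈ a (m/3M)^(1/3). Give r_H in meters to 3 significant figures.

6.09 × 10⁶ m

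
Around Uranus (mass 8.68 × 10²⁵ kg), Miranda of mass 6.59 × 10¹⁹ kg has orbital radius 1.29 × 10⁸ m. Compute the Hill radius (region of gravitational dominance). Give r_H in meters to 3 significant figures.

8.16 × 10⁵ m

r_H ≈ a (m/3M)^(1/3)
    = (1.29 × 10⁸) × (6.59 × 10¹⁹ / (3 × 8.68 × 10²⁵))^(1/3)
    = 8.16 × 10⁵ m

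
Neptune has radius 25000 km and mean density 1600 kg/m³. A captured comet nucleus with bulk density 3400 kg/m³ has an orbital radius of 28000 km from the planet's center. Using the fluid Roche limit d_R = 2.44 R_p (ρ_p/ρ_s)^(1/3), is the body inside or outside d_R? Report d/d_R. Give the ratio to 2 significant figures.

inside; d/d_R ≈ 0.59

d_R = 2.44 × (25000 km) × (1600/3400)^(1/3) = 47450 km
d/d_R = (28000) / (47450) = 0.59
Since d/d_R < 1, the body is inside the Roche limit.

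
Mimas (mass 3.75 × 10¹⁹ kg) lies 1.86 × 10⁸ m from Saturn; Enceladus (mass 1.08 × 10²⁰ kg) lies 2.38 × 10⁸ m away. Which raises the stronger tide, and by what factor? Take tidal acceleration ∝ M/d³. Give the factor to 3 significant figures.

Enceladus, by a factor of ≈ 1.37

Compare M/d³ for the two perturbers:
Mimas: (3.75 × 10¹⁹) / (1.86 × 10⁸)³ = 5.828 × 10⁻⁶
Enceladus: (1.08 × 10²⁰) / (2.38 × 10⁸)³ = 8.011 × 10⁻⁶
Ratio (larger/smaller) = 1.37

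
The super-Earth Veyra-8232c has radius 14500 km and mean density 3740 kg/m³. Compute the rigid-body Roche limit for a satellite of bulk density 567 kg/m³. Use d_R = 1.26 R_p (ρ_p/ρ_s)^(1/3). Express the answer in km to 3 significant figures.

34300 km

d_R = 1.26 × 14500 km × (3740/567)^(1/3)
    = 34300 km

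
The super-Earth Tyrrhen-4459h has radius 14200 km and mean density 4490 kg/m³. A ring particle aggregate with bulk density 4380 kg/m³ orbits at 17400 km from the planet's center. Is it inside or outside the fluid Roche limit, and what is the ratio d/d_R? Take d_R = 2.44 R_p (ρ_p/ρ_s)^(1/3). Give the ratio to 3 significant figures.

inside; d/d_R ≈ 0.498

d_R = 2.44 × (14200 km) × (4490/4380)^(1/3) = 34940 km
d/d_R = (17400) / (34940) = 0.498
Since d/d_R < 1, the body is inside the Roche limit.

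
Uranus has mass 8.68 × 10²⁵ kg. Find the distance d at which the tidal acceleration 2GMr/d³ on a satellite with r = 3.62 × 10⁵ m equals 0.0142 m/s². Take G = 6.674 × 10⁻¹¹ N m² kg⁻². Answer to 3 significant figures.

2GMr/d³ = a_tidal  ⇒  d = (2GMr / a_tidal)^(1/3)
d = (2 × 6.674×10⁻¹¹ × (8.68 × 10²⁵) × (3.62 × 10⁵) / (0.0142))^(1/3)
  = 6.66 × 10⁷ m

6.66 × 10⁷ m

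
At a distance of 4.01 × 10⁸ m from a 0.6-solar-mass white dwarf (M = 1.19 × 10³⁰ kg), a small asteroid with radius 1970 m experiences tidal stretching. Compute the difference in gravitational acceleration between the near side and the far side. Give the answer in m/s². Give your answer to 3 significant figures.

9.71 × 10⁻³ m/s²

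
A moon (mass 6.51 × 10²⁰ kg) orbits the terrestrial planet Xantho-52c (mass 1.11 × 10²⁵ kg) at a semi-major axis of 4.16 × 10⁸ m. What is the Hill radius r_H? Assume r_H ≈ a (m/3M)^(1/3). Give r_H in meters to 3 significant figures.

1.12 × 10⁷ m

r_H ≈ a (m/3M)^(1/3)
    = (4.16 × 10⁸) × (6.51 × 10²⁰ / (3 × 1.11 × 10²⁵))^(1/3)
    = 1.12 × 10⁷ m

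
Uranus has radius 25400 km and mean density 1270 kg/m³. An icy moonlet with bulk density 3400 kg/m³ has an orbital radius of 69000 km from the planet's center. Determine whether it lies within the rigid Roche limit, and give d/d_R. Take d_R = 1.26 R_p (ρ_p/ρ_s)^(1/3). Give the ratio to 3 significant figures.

d_R = 1.26 × (25400 km) × (1270/3400)^(1/3) = 23050 km
d/d_R = (69000) / (23050) = 2.99
Since d/d_R > 1, the body is outside the Roche limit.

outside; d/d_R ≈ 2.99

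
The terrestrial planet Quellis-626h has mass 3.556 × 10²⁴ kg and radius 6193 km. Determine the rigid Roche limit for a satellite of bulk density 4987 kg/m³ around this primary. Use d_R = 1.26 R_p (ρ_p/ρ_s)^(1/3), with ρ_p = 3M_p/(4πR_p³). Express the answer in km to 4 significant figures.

ρ_p = 3M_p/(4πR_p³) = 3 × (3.556 × 10²⁴) / (4π × (6.193 × 10⁶ m)³) = 3574 kg/m³
d_R = 1.26 × 6193 km × (3574/4987)^(1/3)
    = 6983 km

6983 km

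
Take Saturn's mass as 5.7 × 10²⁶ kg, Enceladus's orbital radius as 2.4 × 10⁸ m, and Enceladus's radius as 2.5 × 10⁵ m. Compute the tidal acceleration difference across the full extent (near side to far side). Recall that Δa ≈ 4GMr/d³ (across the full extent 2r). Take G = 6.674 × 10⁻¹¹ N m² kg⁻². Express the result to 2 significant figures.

Δg = 4GMr/d³
   = 4 × (6.674 × 10⁻¹¹) × (5.7 × 10²⁶) × (2.5 × 10⁵) / (2.4 × 10⁸)³
   = 2.8 × 10⁻³ m/s²

2.8 × 10⁻³ m/s²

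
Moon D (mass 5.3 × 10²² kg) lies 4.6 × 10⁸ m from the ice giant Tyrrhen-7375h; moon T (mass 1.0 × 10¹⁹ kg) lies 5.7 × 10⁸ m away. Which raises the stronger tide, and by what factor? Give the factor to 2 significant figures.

Moon D, by a factor of ≈ 10000

Tidal acceleration ∝ M/d³, so compare M/d³ for each.
Moon D: (5.3 × 10²²) / (4.6 × 10⁸)³ = 5.445 × 10⁻⁴
Moon T: (1.0 × 10¹⁹) / (5.7 × 10⁸)³ = 5.400 × 10⁻⁸
Ratio (larger/smaller) = 10000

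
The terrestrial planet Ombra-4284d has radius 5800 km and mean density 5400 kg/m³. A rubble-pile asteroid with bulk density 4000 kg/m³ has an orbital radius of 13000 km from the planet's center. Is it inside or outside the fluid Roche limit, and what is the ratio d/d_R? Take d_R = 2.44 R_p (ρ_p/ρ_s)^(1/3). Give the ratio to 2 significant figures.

d_R = 2.44 × (5800 km) × (5400/4000)^(1/3) = 15640 km
d/d_R = (13000) / (15640) = 0.83
Since d/d_R < 1, the body is inside the Roche limit.

inside; d/d_R ≈ 0.83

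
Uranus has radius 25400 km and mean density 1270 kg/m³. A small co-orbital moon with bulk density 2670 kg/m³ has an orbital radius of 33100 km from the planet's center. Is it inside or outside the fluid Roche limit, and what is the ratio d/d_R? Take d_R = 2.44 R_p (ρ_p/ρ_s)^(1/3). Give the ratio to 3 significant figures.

d_R = 2.44 × (25400 km) × (1270/2670)^(1/3) = 48380 km
d/d_R = (33100) / (48380) = 0.684
Since d/d_R < 1, the body is inside the Roche limit.

inside; d/d_R ≈ 0.684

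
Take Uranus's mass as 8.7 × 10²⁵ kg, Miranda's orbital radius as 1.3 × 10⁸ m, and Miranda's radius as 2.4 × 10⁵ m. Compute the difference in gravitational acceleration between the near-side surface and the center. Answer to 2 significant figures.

a_tidal = 2GMr/d³
        = 2 × (6.674 × 10⁻¹¹) × (8.7 × 10²⁵) × (2.4 × 10⁵) / (1.3 × 10⁸)³
        = 1.3 × 10⁻³ m/s²

1.3 × 10⁻³ m/s²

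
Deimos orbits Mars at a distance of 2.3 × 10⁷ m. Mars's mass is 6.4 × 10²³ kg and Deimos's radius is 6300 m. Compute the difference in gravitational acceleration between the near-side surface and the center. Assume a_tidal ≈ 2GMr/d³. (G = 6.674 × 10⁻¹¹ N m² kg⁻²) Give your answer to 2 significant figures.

4.4 × 10⁻⁵ m/s²

The tidal stretch is the gradient of GM/d² times the body's extent r, hence the 1/d³ dependence.
Δa = 2GMr/d³
   = 2 × (6.674 × 10⁻¹¹) × (6.4 × 10²³) × (6300) / (2.3 × 10⁷)³
   = 4.4 × 10⁻⁵ m/s²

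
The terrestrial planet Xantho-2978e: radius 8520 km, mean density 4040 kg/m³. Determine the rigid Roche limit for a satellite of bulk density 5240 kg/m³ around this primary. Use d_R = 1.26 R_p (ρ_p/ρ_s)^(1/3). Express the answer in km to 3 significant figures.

9840 km

d_R = 1.26 × 8520 km × (4040/5240)^(1/3)
    = 9840 km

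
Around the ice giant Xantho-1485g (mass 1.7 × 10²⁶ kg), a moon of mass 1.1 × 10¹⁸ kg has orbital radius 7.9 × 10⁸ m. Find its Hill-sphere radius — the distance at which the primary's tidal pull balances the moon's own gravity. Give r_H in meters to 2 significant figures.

1.0 × 10⁶ m

r_H ≈ a (m/3M)^(1/3)
    = (7.9 × 10⁸) × (1.1 × 10¹⁸ / (3 × 1.7 × 10²⁶))^(1/3)
    = 1.0 × 10⁶ m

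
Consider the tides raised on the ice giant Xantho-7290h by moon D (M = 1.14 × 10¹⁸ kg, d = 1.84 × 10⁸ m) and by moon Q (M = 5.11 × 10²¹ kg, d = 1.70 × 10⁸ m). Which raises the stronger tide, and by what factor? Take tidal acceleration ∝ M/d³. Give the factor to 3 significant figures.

Moon Q, by a factor of ≈ 5680

The tide-raising term goes as M/d³ (the gradient of a 1/d² field).
Moon D: (1.14 × 10¹⁸) / (1.84 × 10⁸)³ = 1.830 × 10⁻⁷
Moon Q: (5.11 × 10²¹) / (1.70 × 10⁸)³ = 1.040 × 10⁻³
Ratio (larger/smaller) = 5680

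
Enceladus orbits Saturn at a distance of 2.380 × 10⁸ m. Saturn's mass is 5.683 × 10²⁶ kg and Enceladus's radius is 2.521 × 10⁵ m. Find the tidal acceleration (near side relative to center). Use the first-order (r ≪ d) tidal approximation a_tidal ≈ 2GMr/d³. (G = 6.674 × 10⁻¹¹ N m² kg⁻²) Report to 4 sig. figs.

Since r ≪ d, expand the inverse-square field across one radius to get the leading 2GMr/d³ term.
Δg = 2GMr/d³
   = 2 × (6.674 × 10⁻¹¹) × (5.683 × 10²⁶) × (2.521 × 10⁵) / (2.380 × 10⁸)³
   = 1.419 × 10⁻³ m/s²

1.419 × 10⁻³ m/s²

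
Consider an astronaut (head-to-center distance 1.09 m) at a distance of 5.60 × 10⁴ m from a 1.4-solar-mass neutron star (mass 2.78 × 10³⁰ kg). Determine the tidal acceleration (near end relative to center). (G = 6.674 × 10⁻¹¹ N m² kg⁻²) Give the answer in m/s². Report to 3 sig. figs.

The tidal stretch is the gradient of GM/d² times the body's extent r, hence the 1/d³ dependence.
a_tidal = 2GMr/d³
        = 2 × (6.674 × 10⁻¹¹) × (2.78 × 10³⁰) × (1.09) / (5.60 × 10⁴)³
        = 2.30 × 10⁶ m/s²

2.30 × 10⁶ m/s²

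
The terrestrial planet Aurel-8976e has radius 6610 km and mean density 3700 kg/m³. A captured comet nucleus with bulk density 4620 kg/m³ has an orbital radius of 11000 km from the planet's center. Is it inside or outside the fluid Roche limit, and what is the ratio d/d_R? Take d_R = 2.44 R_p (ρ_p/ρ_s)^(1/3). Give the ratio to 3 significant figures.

inside; d/d_R ≈ 0.734

d_R = 2.44 × (6610 km) × (3700/4620)^(1/3) = 14980 km
d/d_R = (11000) / (14980) = 0.734
Since d/d_R < 1, the body is inside the Roche limit.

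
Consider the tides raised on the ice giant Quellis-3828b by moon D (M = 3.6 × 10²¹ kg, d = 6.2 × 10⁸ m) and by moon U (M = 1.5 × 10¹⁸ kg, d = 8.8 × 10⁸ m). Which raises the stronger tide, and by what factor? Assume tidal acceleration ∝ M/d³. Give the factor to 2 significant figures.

Moon D, by a factor of ≈ 6900

The tide-raising term goes as M/d³ (the gradient of a 1/d² field).
Moon D: (3.6 × 10²¹) / (6.2 × 10⁸)³ = 1.511 × 10⁻⁵
Moon U: (1.5 × 10¹⁸) / (8.8 × 10⁸)³ = 2.201 × 10⁻⁹
Ratio (larger/smaller) = 6900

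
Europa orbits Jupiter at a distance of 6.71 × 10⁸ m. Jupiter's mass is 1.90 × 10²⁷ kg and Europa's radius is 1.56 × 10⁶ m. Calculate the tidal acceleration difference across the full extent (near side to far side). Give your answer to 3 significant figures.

2.62 × 10⁻³ m/s²

Δa = 4GMr/d³
   = 4 × (6.674 × 10⁻¹¹) × (1.90 × 10²⁷) × (1.56 × 10⁶) / (6.71 × 10⁸)³
   = 2.62 × 10⁻³ m/s²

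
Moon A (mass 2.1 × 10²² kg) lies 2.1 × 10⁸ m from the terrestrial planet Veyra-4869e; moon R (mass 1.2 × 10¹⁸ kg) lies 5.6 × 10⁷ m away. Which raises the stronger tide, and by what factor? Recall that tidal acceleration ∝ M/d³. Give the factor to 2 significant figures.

Moon A, by a factor of ≈ 330

Compare M/d³ for the two perturbers:
Moon A: (2.1 × 10²²) / (2.1 × 10⁸)³ = 2.268 × 10⁻³
Moon R: (1.2 × 10¹⁸) / (5.6 × 10⁷)³ = 6.833 × 10⁻⁶
Ratio (larger/smaller) = 330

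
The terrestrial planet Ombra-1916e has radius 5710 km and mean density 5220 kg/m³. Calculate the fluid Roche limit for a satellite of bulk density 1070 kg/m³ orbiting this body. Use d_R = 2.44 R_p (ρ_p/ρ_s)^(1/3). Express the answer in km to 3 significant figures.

d_R = 2.44 × 5710 km × (5220/1070)^(1/3)
    = 23600 km

23600 km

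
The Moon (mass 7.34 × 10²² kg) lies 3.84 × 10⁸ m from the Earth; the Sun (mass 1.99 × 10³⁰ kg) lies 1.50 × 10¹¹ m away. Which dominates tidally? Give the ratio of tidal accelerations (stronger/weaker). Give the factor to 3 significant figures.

The Moon, by a factor of ≈ 2.20

Tidal acceleration ∝ M/d³, so compare M/d³ for each.
The Moon: (7.34 × 10²²) / (3.84 × 10⁸)³ = 1.296 × 10⁻³
The Sun: (1.99 × 10³⁰) / (1.50 × 10¹¹)³ = 5.896 × 10⁻⁴
Ratio (larger/smaller) = 2.20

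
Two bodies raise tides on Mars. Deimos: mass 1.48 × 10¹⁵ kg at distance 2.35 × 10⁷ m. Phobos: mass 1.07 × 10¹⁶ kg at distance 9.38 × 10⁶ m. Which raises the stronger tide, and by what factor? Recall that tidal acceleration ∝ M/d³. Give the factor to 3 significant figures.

Phobos, by a factor of ≈ 114

Tidal stretch scales as M/d³; compute that for each body.
Deimos: (1.48 × 10¹⁵) / (2.35 × 10⁷)³ = 1.140 × 10⁻⁷
Phobos: (1.07 × 10¹⁶) / (9.38 × 10⁶)³ = 1.297 × 10⁻⁵
Ratio (larger/smaller) = 114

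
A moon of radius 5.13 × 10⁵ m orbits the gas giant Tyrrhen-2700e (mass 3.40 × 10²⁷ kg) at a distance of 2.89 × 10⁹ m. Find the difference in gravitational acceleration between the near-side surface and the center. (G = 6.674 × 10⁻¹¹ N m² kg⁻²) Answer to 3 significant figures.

9.65 × 10⁻⁶ m/s²

a_tidal = 2GMr/d³
        = 2 × (6.674 × 10⁻¹¹) × (3.40 × 10²⁷) × (5.13 × 10⁵) / (2.89 × 10⁹)³
        = 9.65 × 10⁻⁶ m/s²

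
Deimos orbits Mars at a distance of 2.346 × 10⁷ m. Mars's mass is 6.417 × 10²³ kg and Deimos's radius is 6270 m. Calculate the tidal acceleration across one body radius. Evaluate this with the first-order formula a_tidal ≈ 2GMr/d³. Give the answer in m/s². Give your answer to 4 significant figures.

Differencing GM/(d−r)² and GM/d² to first order in r/d gives 2GMr/d³.
Δg = 2GMr/d³
   = 2 × (6.674 × 10⁻¹¹) × (6.417 × 10²³) × (6270) / (2.346 × 10⁷)³
   = 4.159 × 10⁻⁵ m/s²

4.159 × 10⁻⁵ m/s²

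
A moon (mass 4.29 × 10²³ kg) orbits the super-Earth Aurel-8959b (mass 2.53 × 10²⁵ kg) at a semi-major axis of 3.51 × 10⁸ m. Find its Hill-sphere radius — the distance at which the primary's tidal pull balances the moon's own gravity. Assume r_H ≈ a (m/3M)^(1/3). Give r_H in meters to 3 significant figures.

r_H ≈ a (m/3M)^(1/3)
    = (3.51 × 10⁸) × (4.29 × 10²³ / (3 × 2.53 × 10²⁵))^(1/3)
    = 6.25 × 10⁷ m

6.25 × 10⁷ m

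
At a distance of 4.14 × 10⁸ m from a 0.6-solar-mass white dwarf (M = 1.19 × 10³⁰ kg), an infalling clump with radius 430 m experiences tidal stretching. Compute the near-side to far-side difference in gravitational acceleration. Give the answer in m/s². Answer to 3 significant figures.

1.93 × 10⁻³ m/s²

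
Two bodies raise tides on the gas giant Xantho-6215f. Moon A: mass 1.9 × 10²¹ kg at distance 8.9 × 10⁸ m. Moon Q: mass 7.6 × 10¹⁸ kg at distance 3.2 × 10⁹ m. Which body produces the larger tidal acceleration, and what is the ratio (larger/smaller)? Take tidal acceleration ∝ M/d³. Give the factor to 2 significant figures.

Moon A, by a factor of ≈ 12000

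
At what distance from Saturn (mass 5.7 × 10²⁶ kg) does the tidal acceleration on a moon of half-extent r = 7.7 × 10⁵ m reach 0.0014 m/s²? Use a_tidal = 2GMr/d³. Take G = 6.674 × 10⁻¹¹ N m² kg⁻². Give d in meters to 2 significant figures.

3.5 × 10⁸ m

2GMr/d³ = a_tidal  ⇒  d = (2GMr / a_tidal)^(1/3)
d = (2 × 6.674×10⁻¹¹ × (5.7 × 10²⁶) × (7.7 × 10⁵) / (0.0014))^(1/3)
  = 3.5 × 10⁸ m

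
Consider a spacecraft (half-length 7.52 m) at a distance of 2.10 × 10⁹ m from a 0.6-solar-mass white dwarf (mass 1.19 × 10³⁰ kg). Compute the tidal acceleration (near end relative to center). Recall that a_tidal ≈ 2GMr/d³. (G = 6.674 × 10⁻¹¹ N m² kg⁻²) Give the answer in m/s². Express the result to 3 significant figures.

Δg = 2GMr/d³
   = 2 × (6.674 × 10⁻¹¹) × (1.19 × 10³⁰) × (7.52) / (2.10 × 10⁹)³
   = 1.29 × 10⁻⁷ m/s²

1.29 × 10⁻⁷ m/s²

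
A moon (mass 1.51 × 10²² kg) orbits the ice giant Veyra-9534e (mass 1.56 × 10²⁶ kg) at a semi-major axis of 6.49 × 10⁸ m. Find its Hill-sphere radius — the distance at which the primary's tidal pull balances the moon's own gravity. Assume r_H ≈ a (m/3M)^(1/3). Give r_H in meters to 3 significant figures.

2.07 × 10⁷ m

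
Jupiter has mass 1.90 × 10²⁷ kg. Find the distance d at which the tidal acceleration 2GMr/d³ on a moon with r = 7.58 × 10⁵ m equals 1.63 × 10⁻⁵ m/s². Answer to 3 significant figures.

2.28 × 10⁹ m

2GMr/d³ = a_tidal  ⇒  d = (2GMr / a_tidal)^(1/3)
d = (2 × 6.674×10⁻¹¹ × (1.90 × 10²⁷) × (7.58 × 10⁵) / (1.63 × 10⁻⁵))^(1/3)
  = 2.28 × 10⁹ m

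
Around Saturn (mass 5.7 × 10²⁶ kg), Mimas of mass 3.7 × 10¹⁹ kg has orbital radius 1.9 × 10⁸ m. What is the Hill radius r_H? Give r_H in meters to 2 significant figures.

r_H ≈ a (m/3M)^(1/3)
    = (1.9 × 10⁸) × (3.7 × 10¹⁹ / (3 × 5.7 × 10²⁶))^(1/3)
    = 5.3 × 10⁵ m

5.3 × 10⁵ m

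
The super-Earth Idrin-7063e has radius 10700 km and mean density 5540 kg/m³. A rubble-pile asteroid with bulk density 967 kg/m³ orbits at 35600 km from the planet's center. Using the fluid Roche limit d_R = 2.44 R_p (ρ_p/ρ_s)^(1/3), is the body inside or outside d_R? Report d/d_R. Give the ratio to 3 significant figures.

d_R = 2.44 × (10700 km) × (5540/967)^(1/3) = 46720 km
d/d_R = (35600) / (46720) = 0.762
Since d/d_R < 1, the body is inside the Roche limit.

inside; d/d_R ≈ 0.762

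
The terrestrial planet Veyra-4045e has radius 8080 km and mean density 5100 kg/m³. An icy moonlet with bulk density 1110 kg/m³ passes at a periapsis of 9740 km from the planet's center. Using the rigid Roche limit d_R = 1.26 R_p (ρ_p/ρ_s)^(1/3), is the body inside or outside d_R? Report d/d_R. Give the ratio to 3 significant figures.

inside; d/d_R ≈ 0.575

d_R = 1.26 × (8080 km) × (5100/1110)^(1/3) = 16930 km
d/d_R = (9740) / (16930) = 0.575
Since d/d_R < 1, the body is inside the Roche limit.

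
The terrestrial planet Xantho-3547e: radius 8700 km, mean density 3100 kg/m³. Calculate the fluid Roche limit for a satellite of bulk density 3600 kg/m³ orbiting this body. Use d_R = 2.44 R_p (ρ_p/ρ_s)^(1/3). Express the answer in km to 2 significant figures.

d_R = 2.44 × 8700 km × (3100/3600)^(1/3)
    = 20000 km

20000 km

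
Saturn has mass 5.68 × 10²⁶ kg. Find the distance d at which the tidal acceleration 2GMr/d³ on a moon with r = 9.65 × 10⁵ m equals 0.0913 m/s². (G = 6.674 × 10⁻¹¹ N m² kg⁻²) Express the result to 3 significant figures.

9.29 × 10⁷ m

2GMr/d³ = a_tidal  ⇒  d = (2GMr / a_tidal)^(1/3)
d = (2 × 6.674×10⁻¹¹ × (5.68 × 10²⁶) × (9.65 × 10⁵) / (0.0913))^(1/3)
  = 9.29 × 10⁷ m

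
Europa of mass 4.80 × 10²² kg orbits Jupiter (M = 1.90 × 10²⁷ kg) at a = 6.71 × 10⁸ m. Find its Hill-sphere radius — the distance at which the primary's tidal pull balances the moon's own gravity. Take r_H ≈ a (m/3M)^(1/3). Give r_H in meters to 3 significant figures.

1.37 × 10⁷ m

r_H ≈ a (m/3M)^(1/3)
    = (6.71 × 10⁸) × (4.80 × 10²² / (3 × 1.90 × 10²⁷))^(1/3)
    = 1.37 × 10⁷ m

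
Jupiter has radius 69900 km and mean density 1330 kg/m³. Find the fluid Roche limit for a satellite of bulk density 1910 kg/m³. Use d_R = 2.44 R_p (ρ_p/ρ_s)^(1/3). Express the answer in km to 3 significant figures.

d_R = 2.44 × 69900 km × (1330/1910)^(1/3)
    = 1.51 × 10⁵ km

1.51 × 10⁵ km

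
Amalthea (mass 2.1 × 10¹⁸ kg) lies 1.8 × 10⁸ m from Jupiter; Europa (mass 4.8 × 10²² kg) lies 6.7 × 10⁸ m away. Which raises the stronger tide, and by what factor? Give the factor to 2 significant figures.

The tide-raising term goes as M/d³ (the gradient of a 1/d² field).
Amalthea: (2.1 × 10¹⁸) / (1.8 × 10⁸)³ = 3.601 × 10⁻⁷
Europa: (4.8 × 10²²) / (6.7 × 10⁸)³ = 1.596 × 10⁻⁴
Ratio (larger/smaller) = 440

Europa, by a factor of ≈ 440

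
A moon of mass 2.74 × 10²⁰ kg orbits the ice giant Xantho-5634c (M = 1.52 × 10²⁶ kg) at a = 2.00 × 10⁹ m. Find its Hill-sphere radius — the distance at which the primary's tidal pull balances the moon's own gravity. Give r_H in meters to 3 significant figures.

1.69 × 10⁷ m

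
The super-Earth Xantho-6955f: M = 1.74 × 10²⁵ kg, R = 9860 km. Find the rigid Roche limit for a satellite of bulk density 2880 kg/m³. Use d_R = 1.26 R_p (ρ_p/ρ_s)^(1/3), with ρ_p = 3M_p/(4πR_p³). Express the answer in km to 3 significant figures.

ρ_p = 3M_p/(4πR_p³) = 3 × (1.74 × 10²⁵) / (4π × (9.86 × 10⁶ m)³) = 4330 kg/m³
d_R = 1.26 × 9860 km × (4330/2880)^(1/3)
    = 14200 km

14200 km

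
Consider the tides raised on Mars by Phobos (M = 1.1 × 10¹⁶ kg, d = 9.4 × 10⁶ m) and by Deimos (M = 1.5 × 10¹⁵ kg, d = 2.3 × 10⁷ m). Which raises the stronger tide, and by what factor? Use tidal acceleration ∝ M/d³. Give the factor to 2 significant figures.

Phobos, by a factor of ≈ 110

Compare M/d³ for the two perturbers:
Phobos: (1.1 × 10¹⁶) / (9.4 × 10⁶)³ = 1.324 × 10⁻⁵
Deimos: (1.5 × 10¹⁵) / (2.3 × 10⁷)³ = 1.233 × 10⁻⁷
Ratio (larger/smaller) = 110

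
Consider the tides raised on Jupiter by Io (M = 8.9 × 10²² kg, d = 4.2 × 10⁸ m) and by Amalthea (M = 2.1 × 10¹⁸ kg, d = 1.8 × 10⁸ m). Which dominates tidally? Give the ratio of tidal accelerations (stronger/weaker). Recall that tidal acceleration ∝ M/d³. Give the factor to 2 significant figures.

Tidal acceleration ∝ M/d³, so compare M/d³ for each.
Io: (8.9 × 10²²) / (4.2 × 10⁸)³ = 1.201 × 10⁻³
Amalthea: (2.1 × 10¹⁸) / (1.8 × 10⁸)³ = 3.601 × 10⁻⁷
Ratio (larger/smaller) = 3300

Io, by a factor of ≈ 3300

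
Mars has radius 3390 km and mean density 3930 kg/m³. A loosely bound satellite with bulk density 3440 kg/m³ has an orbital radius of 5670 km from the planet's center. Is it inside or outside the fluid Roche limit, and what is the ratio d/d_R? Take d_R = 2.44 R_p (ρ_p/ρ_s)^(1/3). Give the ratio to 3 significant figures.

d_R = 2.44 × (3390 km) × (3930/3440)^(1/3) = 8647 km
d/d_R = (5670) / (8647) = 0.656
Since d/d_R < 1, the body is inside the Roche limit.

inside; d/d_R ≈ 0.656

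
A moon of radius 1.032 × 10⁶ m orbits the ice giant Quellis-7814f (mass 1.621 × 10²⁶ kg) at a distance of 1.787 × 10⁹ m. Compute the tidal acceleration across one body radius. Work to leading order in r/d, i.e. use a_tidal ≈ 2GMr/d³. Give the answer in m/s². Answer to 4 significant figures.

3.913 × 10⁻⁶ m/s²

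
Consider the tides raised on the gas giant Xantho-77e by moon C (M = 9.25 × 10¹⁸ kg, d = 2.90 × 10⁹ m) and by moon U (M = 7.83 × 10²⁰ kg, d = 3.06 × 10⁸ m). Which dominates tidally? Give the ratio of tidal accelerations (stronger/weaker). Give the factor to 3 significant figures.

Moon U, by a factor of ≈ 72100

The tide-raising term goes as M/d³ (the gradient of a 1/d² field).
Moon C: (9.25 × 10¹⁸) / (2.90 × 10⁹)³ = 3.793 × 10⁻¹⁰
Moon U: (7.83 × 10²⁰) / (3.06 × 10⁸)³ = 2.733 × 10⁻⁵
Ratio (larger/smaller) = 72100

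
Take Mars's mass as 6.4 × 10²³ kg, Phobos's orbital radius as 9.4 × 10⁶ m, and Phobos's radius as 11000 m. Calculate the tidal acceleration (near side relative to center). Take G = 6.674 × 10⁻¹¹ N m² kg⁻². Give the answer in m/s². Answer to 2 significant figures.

Δg = 2GMr/d³
   = 2 × (6.674 × 10⁻¹¹) × (6.4 × 10²³) × (11000) / (9.4 × 10⁶)³
   = 1.1 × 10⁻³ m/s²

1.1 × 10⁻³ m/s²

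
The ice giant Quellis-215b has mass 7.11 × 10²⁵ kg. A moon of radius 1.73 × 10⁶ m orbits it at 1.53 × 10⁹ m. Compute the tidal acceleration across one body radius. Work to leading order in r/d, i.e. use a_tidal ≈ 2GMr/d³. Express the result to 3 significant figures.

4.58 × 10⁻⁶ m/s²

a_tidal = 2GMr/d³
        = 2 × (6.674 × 10⁻¹¹) × (7.11 × 10²⁵) × (1.73 × 10⁶) / (1.53 × 10⁹)³
        = 4.58 × 10⁻⁶ m/s²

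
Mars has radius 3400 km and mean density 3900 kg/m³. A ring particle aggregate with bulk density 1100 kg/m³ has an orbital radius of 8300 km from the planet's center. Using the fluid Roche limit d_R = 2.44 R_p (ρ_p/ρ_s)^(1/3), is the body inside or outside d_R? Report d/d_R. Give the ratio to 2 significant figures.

d_R = 2.44 × (3400 km) × (3900/1100)^(1/3) = 12650 km
d/d_R = (8300) / (12650) = 0.66
Since d/d_R < 1, the body is inside the Roche limit.

inside; d/d_R ≈ 0.66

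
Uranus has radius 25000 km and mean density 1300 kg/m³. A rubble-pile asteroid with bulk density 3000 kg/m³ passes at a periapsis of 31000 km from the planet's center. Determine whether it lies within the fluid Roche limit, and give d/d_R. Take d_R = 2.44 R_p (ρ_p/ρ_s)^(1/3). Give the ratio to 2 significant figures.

d_R = 2.44 × (25000 km) × (1300/3000)^(1/3) = 46160 km
d/d_R = (31000) / (46160) = 0.67
Since d/d_R < 1, the body is inside the Roche limit.

inside; d/d_R ≈ 0.67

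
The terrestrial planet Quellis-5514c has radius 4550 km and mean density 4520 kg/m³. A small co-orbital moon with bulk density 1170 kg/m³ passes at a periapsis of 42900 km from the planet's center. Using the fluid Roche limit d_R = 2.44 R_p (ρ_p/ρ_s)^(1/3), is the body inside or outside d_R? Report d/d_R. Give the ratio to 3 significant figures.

outside; d/d_R ≈ 2.46

d_R = 2.44 × (4550 km) × (4520/1170)^(1/3) = 17420 km
d/d_R = (42900) / (17420) = 2.46
Since d/d_R > 1, the body is outside the Roche limit.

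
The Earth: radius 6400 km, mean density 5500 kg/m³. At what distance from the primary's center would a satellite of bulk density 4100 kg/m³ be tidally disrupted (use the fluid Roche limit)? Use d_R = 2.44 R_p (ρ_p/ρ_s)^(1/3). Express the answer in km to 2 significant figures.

d_R = 2.44 × 6400 km × (5500/4100)^(1/3)
    = 17000 km

17000 km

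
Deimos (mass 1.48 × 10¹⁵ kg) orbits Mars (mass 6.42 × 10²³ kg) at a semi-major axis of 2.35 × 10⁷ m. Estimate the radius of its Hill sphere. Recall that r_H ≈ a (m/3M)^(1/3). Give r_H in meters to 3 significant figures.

r_H ≈ a (m/3M)^(1/3)
    = (2.35 × 10⁷) × (1.48 × 10¹⁵ / (3 × 6.42 × 10²³))^(1/3)
    = 2.15 × 10⁴ m

2.15 × 10⁴ m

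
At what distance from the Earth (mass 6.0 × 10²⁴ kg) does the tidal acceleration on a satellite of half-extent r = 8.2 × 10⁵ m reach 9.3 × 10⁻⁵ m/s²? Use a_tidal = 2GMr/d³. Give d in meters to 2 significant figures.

1.9 × 10⁸ m

2GMr/d³ = a_tidal  ⇒  d = (2GMr / a_tidal)^(1/3)
d = (2 × 6.674×10⁻¹¹ × (6.0 × 10²⁴) × (8.2 × 10⁵) / (9.3 × 10⁻⁵))^(1/3)
  = 1.9 × 10⁸ m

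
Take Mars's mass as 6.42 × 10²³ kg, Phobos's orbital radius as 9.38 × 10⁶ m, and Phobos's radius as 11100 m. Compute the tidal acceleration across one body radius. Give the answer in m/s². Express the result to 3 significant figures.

The tidal stretch is the gradient of GM/d² times the body's extent r, hence the 1/d³ dependence.
a_tidal = 2GMr/d³
        = 2 × (6.674 × 10⁻¹¹) × (6.42 × 10²³) × (11100) / (9.38 × 10⁶)³
        = 1.15 × 10⁻³ m/s²

1.15 × 10⁻³ m/s²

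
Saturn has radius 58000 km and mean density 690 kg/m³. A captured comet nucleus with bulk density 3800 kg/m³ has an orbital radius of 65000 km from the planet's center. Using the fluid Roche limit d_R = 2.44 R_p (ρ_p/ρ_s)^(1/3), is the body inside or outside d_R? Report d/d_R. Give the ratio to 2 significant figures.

inside; d/d_R ≈ 0.81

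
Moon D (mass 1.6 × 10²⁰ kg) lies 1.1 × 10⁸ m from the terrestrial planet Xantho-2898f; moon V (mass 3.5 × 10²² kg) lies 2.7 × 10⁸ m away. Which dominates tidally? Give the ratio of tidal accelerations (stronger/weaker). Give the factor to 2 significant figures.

Moon V, by a factor of ≈ 15

Compare M/d³ for the two perturbers:
Moon D: (1.6 × 10²⁰) / (1.1 × 10⁸)³ = 1.202 × 10⁻⁴
Moon V: (3.5 × 10²²) / (2.7 × 10⁸)³ = 1.778 × 10⁻³
Ratio (larger/smaller) = 15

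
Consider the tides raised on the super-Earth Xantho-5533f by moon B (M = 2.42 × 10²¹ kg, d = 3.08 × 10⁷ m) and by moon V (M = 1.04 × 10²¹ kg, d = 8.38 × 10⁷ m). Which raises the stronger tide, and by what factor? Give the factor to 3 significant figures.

The tide-raising term goes as M/d³ (the gradient of a 1/d² field).
Moon B: (2.42 × 10²¹) / (3.08 × 10⁷)³ = 8.283 × 10⁻²
Moon V: (1.04 × 10²¹) / (8.38 × 10⁷)³ = 1.767 × 10⁻³
Ratio (larger/smaller) = 46.9

Moon B, by a factor of ≈ 46.9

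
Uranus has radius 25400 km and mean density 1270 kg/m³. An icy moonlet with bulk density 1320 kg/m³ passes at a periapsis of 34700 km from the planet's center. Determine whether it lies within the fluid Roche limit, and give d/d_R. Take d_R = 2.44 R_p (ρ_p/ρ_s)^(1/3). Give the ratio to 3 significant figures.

inside; d/d_R ≈ 0.567

d_R = 2.44 × (25400 km) × (1270/1320)^(1/3) = 61180 km
d/d_R = (34700) / (61180) = 0.567
Since d/d_R < 1, the body is inside the Roche limit.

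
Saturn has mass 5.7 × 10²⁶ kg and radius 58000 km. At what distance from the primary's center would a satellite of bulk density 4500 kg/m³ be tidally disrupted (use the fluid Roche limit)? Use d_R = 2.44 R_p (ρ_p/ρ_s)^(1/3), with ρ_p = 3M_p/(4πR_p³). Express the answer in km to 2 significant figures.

76000 km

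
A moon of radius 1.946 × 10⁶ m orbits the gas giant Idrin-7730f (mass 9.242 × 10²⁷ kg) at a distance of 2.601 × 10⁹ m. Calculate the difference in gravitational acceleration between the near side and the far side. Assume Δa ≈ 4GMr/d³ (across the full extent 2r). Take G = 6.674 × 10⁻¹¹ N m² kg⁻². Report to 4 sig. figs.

Near-to-far spans 2r, so the tidal difference is twice the near-to-center value: 4GMr/d³.
Δg = 4GMr/d³
   = 4 × (6.674 × 10⁻¹¹) × (9.242 × 10²⁷) × (1.946 × 10⁶) / (2.601 × 10⁹)³
   = 2.729 × 10⁻⁴ m/s²

2.729 × 10⁻⁴ m/s²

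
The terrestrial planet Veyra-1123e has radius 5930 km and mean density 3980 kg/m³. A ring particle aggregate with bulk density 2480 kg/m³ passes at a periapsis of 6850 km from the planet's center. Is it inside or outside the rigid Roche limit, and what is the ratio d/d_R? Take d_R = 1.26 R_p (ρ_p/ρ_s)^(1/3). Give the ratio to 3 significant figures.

d_R = 1.26 × (5930 km) × (3980/2480)^(1/3) = 8748 km
d/d_R = (6850) / (8748) = 0.783
Since d/d_R < 1, the body is inside the Roche limit.

inside; d/d_R ≈ 0.783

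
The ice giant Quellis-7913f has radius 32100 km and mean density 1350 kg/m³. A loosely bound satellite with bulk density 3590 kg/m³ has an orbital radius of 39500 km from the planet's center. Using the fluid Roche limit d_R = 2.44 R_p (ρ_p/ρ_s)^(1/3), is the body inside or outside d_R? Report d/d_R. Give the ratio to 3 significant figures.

inside; d/d_R ≈ 0.699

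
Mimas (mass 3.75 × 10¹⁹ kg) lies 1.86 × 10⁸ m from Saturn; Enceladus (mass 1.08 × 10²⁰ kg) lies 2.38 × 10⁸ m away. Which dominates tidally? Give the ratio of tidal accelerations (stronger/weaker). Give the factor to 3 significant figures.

The tide-raising term goes as M/d³ (the gradient of a 1/d² field).
Mimas: (3.75 × 10¹⁹) / (1.86 × 10⁸)³ = 5.828 × 10⁻⁶
Enceladus: (1.08 × 10²⁰) / (2.38 × 10⁸)³ = 8.011 × 10⁻⁶
Ratio (larger/smaller) = 1.37

Enceladus, by a factor of ≈ 1.37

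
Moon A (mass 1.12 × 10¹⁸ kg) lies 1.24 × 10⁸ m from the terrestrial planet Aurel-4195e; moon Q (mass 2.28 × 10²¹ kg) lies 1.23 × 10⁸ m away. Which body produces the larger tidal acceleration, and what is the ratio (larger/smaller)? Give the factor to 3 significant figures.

The tide-raising term goes as M/d³ (the gradient of a 1/d² field).
Moon A: (1.12 × 10¹⁸) / (1.24 × 10⁸)³ = 5.874 × 10⁻⁷
Moon Q: (2.28 × 10²¹) / (1.23 × 10⁸)³ = 1.225 × 10⁻³
Ratio (larger/smaller) = 2090

Moon Q, by a factor of ≈ 2090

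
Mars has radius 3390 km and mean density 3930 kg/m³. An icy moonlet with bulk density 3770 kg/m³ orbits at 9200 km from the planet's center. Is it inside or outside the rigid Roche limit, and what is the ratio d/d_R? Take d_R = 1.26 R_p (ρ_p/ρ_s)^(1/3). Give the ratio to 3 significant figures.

d_R = 1.26 × (3390 km) × (3930/3770)^(1/3) = 4331 km
d/d_R = (9200) / (4331) = 2.12
Since d/d_R > 1, the body is outside the Roche limit.

outside; d/d_R ≈ 2.12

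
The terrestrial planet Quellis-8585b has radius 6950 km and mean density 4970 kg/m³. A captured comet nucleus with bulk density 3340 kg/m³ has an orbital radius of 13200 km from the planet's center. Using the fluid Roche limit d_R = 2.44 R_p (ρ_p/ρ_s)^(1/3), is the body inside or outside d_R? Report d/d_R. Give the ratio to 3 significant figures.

d_R = 2.44 × (6950 km) × (4970/3340)^(1/3) = 19360 km
d/d_R = (13200) / (19360) = 0.682
Since d/d_R < 1, the body is inside the Roche limit.

inside; d/d_R ≈ 0.682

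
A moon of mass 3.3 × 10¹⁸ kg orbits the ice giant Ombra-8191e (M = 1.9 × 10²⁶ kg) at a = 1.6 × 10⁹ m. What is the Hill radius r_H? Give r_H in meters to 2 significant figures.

2.9 × 10⁶ m

r_H ≈ a (m/3M)^(1/3)
    = (1.6 × 10⁹) × (3.3 × 10¹⁸ / (3 × 1.9 × 10²⁶))^(1/3)
    = 2.9 × 10⁶ m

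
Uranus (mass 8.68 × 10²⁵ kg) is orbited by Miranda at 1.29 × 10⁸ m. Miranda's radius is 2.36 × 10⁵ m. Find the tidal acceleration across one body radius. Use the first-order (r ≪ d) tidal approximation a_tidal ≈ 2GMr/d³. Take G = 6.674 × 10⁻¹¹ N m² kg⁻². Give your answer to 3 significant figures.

Differencing GM/(d−r)² and GM/d² to first order in r/d gives 2GMr/d³.
a_tidal = 2GMr/d³
        = 2 × (6.674 × 10⁻¹¹) × (8.68 × 10²⁵) × (2.36 × 10⁵) / (1.29 × 10⁸)³
        = 1.27 × 10⁻³ m/s²

1.27 × 10⁻³ m/s²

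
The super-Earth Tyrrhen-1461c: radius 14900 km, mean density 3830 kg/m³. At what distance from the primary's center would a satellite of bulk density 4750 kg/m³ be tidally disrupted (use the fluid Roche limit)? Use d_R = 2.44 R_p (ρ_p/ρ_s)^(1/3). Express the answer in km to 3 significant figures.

33800 km

d_R = 2.44 × 14900 km × (3830/4750)^(1/3)
    = 33800 km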